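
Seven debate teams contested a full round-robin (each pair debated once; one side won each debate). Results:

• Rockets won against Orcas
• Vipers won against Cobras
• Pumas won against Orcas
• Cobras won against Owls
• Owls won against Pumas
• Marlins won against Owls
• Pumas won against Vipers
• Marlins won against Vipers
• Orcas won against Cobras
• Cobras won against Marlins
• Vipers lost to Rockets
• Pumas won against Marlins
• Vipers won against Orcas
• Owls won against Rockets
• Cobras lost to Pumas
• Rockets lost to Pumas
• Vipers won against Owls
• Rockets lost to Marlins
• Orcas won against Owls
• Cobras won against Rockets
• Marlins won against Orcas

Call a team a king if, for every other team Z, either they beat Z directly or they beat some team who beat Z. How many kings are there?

5

Vipers reaches everyone (king).
Cobras reaches everyone (king).
Rockets cannot reach Marlins, Pumas in two steps.
Owls reaches everyone (king).
Marlins reaches everyone (king).
Orcas cannot reach Vipers in two steps.
Pumas reaches everyone (king).
Kings: Vipers, Cobras, Owls, Marlins, Pumas — 5.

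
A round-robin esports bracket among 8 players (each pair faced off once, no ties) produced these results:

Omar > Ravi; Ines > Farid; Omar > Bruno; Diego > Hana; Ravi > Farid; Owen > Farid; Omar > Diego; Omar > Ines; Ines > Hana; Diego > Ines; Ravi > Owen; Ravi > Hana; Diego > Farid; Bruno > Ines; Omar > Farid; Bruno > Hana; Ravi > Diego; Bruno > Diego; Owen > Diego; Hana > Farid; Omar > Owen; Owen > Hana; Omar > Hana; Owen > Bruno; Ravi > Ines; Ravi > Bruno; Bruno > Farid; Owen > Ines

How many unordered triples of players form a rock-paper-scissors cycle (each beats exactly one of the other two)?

Win totals: Ines 2, Owen 5, Omar 7, Ravi 6, Bruno 4, Farid 0, Diego 3, Hana 1.
A player with w wins dominates both others in C(w,2) triples; summing gives 1 + 10 + 21 + 15 + 6 + 0 + 3 + 0 = 56 transitive triples.
Total triples C(8,3) = 56, so cyclic triples = 56 − 56 = 0.

0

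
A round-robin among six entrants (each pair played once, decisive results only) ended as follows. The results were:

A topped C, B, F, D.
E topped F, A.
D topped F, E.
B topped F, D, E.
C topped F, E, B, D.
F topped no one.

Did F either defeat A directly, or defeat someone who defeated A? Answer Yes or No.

F did not beat A directly.
F beat no one, so there is no intermediate entrant.

No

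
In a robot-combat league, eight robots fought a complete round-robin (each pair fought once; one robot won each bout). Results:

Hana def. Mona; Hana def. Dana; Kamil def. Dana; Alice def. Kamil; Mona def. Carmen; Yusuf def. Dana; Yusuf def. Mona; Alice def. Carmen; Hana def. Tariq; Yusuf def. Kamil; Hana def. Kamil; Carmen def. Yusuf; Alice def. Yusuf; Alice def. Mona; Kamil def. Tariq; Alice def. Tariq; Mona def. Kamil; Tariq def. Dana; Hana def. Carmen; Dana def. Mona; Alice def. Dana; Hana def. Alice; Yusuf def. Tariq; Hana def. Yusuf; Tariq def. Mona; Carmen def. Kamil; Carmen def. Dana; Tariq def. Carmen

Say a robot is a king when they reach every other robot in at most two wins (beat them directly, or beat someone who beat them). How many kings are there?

1

Tariq cannot reach Alice, Hana in two steps.
Kamil cannot reach Yusuf, Alice, Hana in two steps.
Yusuf cannot reach Alice, Hana in two steps.
Alice cannot reach Hana in two steps.
Carmen cannot reach Alice, Hana in two steps.
Mona cannot reach Alice, Hana in two steps.
Dana cannot reach Tariq, Yusuf, Alice, Hana in two steps.
Hana reaches everyone (king).
Kings: Hana — 1.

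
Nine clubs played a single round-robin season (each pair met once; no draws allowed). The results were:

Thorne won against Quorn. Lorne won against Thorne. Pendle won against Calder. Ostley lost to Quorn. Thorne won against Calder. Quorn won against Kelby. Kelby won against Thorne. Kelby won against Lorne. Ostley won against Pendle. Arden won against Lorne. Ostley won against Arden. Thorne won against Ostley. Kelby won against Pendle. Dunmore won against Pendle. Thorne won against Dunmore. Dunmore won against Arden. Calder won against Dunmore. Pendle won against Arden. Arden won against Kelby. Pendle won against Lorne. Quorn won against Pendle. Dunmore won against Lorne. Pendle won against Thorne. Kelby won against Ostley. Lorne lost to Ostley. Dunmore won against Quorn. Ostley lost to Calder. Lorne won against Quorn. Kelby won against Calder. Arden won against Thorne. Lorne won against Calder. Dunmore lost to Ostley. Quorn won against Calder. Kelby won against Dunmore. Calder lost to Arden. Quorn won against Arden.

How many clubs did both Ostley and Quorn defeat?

2

Ostley beat: Dunmore, Arden, Lorne, Pendle.
Quorn beat: Ostley, Arden, Kelby, Calder, Pendle.
Both beat: Arden, Pendle — 2.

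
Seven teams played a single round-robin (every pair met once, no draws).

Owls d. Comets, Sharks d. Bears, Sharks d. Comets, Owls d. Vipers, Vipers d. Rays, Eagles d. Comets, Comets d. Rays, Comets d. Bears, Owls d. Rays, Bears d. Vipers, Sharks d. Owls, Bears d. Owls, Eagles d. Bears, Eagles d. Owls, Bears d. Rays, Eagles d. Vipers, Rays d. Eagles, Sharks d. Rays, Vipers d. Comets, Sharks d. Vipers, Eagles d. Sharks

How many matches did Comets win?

Comets' results: beat Bears, Rays; lost to Owls, Eagles, Sharks, Vipers.
That is 2 wins.

2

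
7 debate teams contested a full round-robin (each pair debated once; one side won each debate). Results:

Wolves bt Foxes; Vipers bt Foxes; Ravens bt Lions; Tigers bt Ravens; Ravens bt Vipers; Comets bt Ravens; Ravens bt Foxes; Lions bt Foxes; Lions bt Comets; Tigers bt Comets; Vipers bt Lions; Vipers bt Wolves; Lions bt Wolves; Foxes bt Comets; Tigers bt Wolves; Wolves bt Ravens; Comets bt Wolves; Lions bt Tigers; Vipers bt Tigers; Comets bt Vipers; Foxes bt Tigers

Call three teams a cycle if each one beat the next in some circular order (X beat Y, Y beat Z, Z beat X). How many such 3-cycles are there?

12

Win totals: Lions 4, Wolves 2, Foxes 2, Vipers 4, Ravens 3, Comets 3, Tigers 3.
A team with w wins dominates both others in C(w,2) triples; summing gives 6 + 1 + 1 + 6 + 3 + 3 + 3 = 23 transitive triples.
Total triples C(7,3) = 35, so cyclic triples = 35 − 23 = 12.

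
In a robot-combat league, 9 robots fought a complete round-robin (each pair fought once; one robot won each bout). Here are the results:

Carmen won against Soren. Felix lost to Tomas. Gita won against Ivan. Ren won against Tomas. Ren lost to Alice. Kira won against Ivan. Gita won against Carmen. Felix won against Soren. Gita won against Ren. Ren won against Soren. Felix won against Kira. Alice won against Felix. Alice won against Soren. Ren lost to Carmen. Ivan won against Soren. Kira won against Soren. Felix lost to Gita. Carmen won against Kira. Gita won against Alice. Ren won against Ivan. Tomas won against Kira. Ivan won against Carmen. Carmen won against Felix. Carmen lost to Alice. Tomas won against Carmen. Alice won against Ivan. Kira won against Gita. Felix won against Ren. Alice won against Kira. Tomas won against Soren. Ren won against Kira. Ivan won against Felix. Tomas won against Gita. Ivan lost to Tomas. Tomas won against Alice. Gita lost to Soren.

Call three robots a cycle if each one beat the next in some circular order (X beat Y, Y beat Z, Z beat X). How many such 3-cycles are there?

17

Win totals: Kira 3, Ivan 3, Soren 1, Felix 3, Gita 5, Ren 4, Carmen 4, Tomas 7, Alice 6.
A robot with w wins dominates both others in C(w,2) triples; summing gives 3 + 3 + 0 + 3 + 10 + 6 + 6 + 21 + 15 = 67 transitive triples.
Total triples C(9,3) = 84, so cyclic triples = 84 − 67 = 17.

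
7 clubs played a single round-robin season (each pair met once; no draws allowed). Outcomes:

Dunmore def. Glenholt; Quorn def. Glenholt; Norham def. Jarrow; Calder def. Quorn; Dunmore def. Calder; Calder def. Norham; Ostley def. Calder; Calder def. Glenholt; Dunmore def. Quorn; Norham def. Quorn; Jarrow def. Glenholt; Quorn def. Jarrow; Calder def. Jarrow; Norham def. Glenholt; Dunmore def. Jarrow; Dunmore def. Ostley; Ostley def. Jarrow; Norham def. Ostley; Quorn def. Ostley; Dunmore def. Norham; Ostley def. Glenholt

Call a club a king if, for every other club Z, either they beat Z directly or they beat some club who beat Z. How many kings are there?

1

Norham cannot reach Dunmore in two steps.
Calder cannot reach Dunmore in two steps.
Glenholt cannot reach Norham, Calder, Dunmore, Ostley, Jarrow, Quorn in two steps.
Dunmore reaches everyone (king).
Ostley cannot reach Dunmore in two steps.
Jarrow cannot reach Norham, Calder, Dunmore, Ostley, Quorn in two steps.
Quorn cannot reach Norham, Dunmore in two steps.
Kings: Dunmore — 1.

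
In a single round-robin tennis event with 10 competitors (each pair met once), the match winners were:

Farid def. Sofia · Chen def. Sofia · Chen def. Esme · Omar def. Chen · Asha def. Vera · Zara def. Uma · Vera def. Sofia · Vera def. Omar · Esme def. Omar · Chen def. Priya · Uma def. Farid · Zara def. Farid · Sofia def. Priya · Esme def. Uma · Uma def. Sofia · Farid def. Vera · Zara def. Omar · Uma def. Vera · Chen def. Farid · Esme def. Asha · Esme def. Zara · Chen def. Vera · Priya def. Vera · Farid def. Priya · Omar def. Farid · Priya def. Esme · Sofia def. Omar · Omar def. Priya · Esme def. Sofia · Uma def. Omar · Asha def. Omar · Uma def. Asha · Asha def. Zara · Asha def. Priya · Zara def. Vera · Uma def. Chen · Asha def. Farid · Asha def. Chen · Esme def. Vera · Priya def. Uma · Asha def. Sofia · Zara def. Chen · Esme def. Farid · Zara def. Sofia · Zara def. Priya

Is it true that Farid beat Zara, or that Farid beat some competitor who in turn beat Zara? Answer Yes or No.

No

Farid did not beat Zara directly.
Farid beat Sofia, Vera, Priya, but each of them lost to Zara. No two-step path.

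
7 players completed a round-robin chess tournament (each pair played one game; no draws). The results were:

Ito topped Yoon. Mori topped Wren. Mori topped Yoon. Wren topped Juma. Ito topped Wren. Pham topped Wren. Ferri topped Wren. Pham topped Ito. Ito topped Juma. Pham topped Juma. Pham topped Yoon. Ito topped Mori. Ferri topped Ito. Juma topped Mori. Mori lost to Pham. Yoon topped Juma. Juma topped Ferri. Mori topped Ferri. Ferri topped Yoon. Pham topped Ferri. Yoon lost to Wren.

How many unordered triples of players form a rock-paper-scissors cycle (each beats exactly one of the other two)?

6

Win totals: Ito 4, Juma 2, Wren 2, Mori 3, Ferri 3, Yoon 1, Pham 6.
A player with w wins dominates both others in C(w,2) triples; summing gives 6 + 1 + 1 + 3 + 3 + 0 + 15 = 29 transitive triples.
Total triples C(7,3) = 35, so cyclic triples = 35 − 29 = 6.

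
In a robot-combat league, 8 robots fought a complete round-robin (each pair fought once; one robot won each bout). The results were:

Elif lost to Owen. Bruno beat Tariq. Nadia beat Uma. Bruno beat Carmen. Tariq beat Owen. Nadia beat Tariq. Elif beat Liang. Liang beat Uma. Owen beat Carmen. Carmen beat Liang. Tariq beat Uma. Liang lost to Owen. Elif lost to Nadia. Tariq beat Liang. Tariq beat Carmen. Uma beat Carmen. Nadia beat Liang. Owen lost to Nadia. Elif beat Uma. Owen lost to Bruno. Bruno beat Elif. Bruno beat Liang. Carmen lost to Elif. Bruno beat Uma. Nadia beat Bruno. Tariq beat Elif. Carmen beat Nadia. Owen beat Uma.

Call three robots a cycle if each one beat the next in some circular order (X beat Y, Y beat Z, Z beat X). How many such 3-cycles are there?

Win totals: Bruno 6, Tariq 5, Nadia 6, Owen 4, Elif 3, Uma 1, Carmen 2, Liang 1.
A robot with w wins dominates both others in C(w,2) triples; summing gives 15 + 10 + 15 + 6 + 3 + 0 + 1 + 0 = 50 transitive triples.
Total triples C(8,3) = 56, so cyclic triples = 56 − 50 = 6.

6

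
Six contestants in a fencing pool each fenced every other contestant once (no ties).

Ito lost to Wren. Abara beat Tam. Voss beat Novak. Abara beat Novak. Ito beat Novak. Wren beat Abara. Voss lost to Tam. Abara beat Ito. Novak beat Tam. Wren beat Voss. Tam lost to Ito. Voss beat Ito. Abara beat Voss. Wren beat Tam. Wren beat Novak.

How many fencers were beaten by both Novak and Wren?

Novak beat: Tam.
Wren beat: Voss, Abara, Tam, Novak, Ito.
Both beat: Tam — 1.

1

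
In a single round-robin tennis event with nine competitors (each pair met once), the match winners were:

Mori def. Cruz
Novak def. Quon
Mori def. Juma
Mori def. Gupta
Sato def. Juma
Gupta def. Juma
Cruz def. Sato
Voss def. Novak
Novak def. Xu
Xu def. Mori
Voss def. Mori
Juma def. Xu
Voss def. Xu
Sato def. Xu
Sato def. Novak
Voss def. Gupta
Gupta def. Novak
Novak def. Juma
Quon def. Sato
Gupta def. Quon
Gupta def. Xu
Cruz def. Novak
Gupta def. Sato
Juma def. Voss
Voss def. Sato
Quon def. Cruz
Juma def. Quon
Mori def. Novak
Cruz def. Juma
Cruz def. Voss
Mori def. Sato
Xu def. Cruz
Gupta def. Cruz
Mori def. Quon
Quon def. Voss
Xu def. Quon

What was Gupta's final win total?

6

Gupta's results: beat Xu, Quon, Cruz, Novak, Sato, Juma; lost to Voss, Mori.
That is 6 wins.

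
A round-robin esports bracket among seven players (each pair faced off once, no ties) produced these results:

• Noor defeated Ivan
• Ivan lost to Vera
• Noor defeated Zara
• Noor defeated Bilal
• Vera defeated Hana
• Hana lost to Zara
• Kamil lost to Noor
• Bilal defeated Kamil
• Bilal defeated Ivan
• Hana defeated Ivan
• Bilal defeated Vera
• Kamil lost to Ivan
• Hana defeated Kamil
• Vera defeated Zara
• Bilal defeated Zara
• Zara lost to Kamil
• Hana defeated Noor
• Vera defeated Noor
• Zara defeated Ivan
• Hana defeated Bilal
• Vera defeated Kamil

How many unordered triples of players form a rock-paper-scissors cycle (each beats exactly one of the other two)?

6

Win totals: Hana 4, Noor 4, Zara 2, Bilal 4, Ivan 1, Vera 5, Kamil 1.
A player with w wins dominates both others in C(w,2) triples; summing gives 6 + 6 + 1 + 6 + 0 + 10 + 0 = 29 transitive triples.
Total triples C(7,3) = 35, so cyclic triples = 35 − 29 = 6.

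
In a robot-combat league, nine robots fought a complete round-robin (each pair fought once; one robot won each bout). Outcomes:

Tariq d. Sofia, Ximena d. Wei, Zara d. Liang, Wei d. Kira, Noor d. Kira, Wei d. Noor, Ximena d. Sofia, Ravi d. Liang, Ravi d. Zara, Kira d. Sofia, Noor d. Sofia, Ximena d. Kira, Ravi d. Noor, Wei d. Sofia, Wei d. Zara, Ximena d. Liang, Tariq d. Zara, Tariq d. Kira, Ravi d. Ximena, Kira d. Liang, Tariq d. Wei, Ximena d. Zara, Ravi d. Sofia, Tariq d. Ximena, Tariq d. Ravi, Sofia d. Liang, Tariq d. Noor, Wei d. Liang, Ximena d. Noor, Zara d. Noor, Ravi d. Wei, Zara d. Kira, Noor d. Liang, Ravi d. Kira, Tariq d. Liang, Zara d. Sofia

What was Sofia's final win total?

Sofia's results: beat Liang; lost to Ravi, Zara, Noor, Kira, Wei, Ximena, Tariq.
That is 1 win.

1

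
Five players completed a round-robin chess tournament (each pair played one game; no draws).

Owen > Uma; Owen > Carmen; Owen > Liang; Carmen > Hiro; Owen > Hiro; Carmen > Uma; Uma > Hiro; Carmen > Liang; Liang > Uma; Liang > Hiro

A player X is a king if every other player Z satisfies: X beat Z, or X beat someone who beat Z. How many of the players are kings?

Carmen cannot reach Owen in two steps.
Liang cannot reach Carmen, Owen in two steps.
Hiro cannot reach Carmen, Liang, Owen, Uma in two steps.
Owen reaches everyone (king).
Uma cannot reach Carmen, Liang, Owen in two steps.
Kings: Owen — 1.

1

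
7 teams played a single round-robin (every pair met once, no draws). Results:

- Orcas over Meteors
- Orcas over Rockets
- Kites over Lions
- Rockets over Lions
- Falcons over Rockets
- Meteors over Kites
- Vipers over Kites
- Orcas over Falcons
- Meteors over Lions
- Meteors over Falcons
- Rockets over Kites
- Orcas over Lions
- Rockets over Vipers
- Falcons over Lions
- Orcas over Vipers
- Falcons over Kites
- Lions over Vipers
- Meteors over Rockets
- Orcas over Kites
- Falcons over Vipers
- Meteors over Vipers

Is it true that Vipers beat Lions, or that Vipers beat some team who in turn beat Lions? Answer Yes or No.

Yes

Vipers did not beat Lions directly.
Vipers beat Kites. Of those, Kites beat Lions.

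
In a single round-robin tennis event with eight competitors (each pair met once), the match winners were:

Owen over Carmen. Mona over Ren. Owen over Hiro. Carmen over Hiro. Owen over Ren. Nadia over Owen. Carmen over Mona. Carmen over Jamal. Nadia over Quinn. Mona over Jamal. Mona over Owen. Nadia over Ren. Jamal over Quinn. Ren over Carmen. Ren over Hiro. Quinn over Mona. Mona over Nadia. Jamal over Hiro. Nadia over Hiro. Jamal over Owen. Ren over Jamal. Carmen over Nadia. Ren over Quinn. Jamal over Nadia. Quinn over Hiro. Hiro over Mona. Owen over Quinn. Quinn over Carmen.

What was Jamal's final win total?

Jamal's results: beat Hiro, Owen, Quinn, Nadia; lost to Carmen, Ren, Mona.
That is 4 wins.

4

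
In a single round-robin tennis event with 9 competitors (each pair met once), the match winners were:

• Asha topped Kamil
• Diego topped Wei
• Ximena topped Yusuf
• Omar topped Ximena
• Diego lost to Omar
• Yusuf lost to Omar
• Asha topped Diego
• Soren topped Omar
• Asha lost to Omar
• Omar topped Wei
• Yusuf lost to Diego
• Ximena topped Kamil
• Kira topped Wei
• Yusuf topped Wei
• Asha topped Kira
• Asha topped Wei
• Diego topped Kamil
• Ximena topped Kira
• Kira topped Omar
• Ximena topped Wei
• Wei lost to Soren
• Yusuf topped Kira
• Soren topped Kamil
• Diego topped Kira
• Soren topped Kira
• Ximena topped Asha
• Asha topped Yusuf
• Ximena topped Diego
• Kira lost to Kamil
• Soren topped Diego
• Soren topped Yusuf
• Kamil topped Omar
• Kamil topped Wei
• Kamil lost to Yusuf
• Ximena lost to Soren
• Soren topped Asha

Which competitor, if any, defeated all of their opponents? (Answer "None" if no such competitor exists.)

Soren

Soren has 8 wins out of 8 opponents — a perfect record.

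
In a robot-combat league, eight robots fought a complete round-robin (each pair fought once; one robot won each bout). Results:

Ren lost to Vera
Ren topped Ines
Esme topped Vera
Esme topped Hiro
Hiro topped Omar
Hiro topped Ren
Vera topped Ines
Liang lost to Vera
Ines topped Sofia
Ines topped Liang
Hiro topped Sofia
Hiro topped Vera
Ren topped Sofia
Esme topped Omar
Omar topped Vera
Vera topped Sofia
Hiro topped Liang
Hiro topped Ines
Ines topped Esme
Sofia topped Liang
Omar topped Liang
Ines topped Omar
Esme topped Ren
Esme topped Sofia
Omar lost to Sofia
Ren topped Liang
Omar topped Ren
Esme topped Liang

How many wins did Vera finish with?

Vera's results: beat Ren, Sofia, Liang, Ines; lost to Omar, Hiro, Esme.
That is 4 wins.

4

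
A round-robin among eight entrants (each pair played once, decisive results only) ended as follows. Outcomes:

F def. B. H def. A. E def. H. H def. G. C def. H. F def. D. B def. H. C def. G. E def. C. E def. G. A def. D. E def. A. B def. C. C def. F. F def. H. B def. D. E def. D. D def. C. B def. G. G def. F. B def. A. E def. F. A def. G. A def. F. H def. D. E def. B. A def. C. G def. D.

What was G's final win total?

2

G's results: beat D, F; lost to A, B, C, E, H.
That is 2 wins.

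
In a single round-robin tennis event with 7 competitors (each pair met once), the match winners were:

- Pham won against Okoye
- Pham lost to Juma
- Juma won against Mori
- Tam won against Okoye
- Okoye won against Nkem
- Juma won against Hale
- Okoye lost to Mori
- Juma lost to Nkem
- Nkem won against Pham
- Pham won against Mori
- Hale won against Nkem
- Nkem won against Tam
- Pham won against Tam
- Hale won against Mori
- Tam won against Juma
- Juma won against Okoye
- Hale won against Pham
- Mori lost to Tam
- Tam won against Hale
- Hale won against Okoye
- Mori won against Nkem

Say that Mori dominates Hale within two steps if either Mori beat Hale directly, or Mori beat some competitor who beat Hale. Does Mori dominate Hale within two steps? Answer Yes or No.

Mori did not beat Hale directly.
Mori beat Okoye, Nkem, but each of them lost to Hale. No two-step path.

No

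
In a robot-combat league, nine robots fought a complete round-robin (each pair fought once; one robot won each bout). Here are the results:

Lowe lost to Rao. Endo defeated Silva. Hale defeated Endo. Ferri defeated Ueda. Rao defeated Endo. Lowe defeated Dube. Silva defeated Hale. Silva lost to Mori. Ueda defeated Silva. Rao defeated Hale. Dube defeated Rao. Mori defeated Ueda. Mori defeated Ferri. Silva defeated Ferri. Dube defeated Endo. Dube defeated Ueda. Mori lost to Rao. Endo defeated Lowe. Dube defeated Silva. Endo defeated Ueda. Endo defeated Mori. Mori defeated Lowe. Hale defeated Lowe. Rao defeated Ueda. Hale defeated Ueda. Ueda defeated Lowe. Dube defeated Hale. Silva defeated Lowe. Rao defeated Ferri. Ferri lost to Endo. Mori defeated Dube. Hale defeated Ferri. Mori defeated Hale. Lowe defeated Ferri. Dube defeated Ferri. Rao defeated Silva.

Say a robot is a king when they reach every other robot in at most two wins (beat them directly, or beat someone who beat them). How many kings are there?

3

Ferri cannot reach Endo, Rao, Dube, Mori, Hale in two steps.
Endo cannot reach Rao in two steps.
Silva cannot reach Rao, Mori in two steps.
Rao reaches everyone (king).
Ueda cannot reach Endo, Rao, Mori in two steps.
Dube reaches everyone (king).
Mori reaches everyone (king).
Lowe cannot reach Mori in two steps.
Hale cannot reach Rao in two steps.
Kings: Rao, Dube, Mori — 3.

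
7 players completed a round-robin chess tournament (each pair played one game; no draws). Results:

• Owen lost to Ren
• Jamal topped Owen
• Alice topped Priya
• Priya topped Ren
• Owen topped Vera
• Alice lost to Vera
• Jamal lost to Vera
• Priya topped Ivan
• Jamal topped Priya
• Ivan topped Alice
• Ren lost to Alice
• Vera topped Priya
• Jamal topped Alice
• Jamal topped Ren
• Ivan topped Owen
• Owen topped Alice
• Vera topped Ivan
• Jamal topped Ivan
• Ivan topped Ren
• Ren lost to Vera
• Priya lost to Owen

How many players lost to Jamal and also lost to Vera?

4

Jamal beat: Priya, Ren, Ivan, Owen, Alice.
Vera beat: Priya, Ren, Jamal, Ivan, Alice.
Both beat: Priya, Ren, Ivan, Alice — 4.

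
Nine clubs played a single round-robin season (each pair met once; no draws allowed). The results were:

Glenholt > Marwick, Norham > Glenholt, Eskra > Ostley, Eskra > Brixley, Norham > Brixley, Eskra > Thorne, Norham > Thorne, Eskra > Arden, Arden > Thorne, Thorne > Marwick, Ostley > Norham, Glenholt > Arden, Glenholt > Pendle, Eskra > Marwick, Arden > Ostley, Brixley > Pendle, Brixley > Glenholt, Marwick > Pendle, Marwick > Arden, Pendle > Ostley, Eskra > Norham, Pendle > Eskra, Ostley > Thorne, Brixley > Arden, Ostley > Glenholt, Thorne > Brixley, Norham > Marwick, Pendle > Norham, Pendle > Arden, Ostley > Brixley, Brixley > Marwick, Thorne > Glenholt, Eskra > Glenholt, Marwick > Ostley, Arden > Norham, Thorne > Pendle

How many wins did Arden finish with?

3

Arden's results: beat Thorne, Ostley, Norham; lost to Eskra, Marwick, Glenholt, Pendle, Brixley.
That is 3 wins.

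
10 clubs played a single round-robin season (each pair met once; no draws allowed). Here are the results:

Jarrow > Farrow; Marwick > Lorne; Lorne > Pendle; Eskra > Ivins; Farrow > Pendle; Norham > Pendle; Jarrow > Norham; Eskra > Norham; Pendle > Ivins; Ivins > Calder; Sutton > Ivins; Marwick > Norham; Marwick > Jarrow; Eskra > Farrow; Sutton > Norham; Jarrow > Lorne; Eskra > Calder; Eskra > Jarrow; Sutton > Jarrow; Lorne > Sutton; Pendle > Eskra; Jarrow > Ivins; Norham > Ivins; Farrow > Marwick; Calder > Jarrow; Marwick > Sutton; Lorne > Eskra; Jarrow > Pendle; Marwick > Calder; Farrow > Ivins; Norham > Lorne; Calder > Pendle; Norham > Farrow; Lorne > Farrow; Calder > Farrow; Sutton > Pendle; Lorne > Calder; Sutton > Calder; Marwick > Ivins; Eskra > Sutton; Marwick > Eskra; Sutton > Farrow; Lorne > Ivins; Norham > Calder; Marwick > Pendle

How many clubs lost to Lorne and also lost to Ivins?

Lorne beat: Sutton, Pendle, Ivins, Eskra, Farrow, Calder.
Ivins beat: Calder.
Both beat: Calder — 1.

1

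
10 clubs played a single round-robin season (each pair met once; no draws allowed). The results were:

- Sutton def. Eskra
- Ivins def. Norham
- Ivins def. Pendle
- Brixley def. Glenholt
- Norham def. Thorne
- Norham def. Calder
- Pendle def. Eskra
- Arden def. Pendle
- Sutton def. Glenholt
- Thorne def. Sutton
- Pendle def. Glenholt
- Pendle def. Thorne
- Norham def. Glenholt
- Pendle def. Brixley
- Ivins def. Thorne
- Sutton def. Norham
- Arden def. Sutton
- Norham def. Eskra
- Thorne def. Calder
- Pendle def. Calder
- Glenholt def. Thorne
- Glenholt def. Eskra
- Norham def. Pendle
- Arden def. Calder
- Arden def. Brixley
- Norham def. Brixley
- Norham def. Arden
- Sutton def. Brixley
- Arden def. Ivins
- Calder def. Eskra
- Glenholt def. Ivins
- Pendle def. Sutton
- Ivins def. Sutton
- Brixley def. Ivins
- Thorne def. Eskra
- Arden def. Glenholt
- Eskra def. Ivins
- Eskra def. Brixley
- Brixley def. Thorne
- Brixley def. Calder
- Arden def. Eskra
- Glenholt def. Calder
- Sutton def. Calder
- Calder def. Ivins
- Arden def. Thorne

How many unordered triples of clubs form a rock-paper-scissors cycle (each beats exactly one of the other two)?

23

Win totals: Norham 7, Brixley 4, Thorne 3, Sutton 5, Calder 2, Pendle 6, Arden 8, Ivins 4, Glenholt 4, Eskra 2.
A club with w wins dominates both others in C(w,2) triples; summing gives 21 + 6 + 3 + 10 + 1 + 15 + 28 + 6 + 6 + 1 = 97 transitive triples.
Total triples C(10,3) = 120, so cyclic triples = 120 − 97 = 23.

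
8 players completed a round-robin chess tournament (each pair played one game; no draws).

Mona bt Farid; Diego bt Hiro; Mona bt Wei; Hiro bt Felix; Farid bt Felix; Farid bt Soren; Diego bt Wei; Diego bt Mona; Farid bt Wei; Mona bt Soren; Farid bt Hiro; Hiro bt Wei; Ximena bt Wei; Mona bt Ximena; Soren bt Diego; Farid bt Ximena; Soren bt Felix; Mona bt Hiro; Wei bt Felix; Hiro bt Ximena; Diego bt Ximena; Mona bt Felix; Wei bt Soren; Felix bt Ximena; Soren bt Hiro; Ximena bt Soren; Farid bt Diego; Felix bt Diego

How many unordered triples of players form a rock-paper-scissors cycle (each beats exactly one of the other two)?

Win totals: Wei 2, Felix 2, Mona 6, Farid 6, Soren 3, Ximena 2, Diego 4, Hiro 3.
A player with w wins dominates both others in C(w,2) triples; summing gives 1 + 1 + 15 + 15 + 3 + 1 + 6 + 3 = 45 transitive triples.
Total triples C(8,3) = 56, so cyclic triples = 56 − 45 = 11.

11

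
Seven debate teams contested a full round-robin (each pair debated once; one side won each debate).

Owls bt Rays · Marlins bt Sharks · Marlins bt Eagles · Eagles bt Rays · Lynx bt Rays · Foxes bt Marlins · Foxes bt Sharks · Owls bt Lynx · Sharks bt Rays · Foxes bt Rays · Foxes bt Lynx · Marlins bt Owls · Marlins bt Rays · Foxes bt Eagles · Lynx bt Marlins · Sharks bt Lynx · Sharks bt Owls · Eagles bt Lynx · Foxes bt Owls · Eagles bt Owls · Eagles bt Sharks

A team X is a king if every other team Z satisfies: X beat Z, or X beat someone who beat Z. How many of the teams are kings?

Foxes reaches everyone (king).
Sharks cannot reach Foxes, Eagles in two steps.
Marlins cannot reach Foxes in two steps.
Owls cannot reach Foxes, Sharks, Eagles in two steps.
Eagles cannot reach Foxes in two steps.
Rays cannot reach Foxes, Sharks, Marlins, Owls, Eagles, Lynx in two steps.
Lynx cannot reach Foxes in two steps.
Kings: Foxes — 1.

1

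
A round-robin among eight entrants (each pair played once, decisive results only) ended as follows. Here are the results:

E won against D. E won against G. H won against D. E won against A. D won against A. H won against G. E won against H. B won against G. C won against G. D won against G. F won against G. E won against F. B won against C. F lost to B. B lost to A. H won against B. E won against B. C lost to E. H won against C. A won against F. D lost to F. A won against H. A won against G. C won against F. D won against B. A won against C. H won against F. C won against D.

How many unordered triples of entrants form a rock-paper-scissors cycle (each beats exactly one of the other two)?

5

Win totals: A 5, B 3, C 3, D 3, E 7, F 2, G 0, H 5.
An entrant with w wins dominates both others in C(w,2) triples; summing gives 10 + 3 + 3 + 3 + 21 + 1 + 0 + 10 = 51 transitive triples.
Total triples C(8,3) = 56, so cyclic triples = 56 − 51 = 5.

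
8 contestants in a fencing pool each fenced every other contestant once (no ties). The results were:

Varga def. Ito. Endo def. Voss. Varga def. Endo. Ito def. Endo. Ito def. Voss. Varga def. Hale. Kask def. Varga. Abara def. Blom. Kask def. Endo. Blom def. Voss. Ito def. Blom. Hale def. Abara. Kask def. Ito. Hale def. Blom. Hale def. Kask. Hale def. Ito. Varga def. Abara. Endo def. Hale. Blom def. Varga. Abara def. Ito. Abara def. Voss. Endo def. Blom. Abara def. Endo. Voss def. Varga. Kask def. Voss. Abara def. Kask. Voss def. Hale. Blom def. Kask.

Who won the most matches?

Abara

Win totals: Voss 2, Kask 4, Hale 4, Endo 3, Abara 5, Blom 3, Varga 4, Ito 3.
Abara leads with 5 wins (next highest: 4).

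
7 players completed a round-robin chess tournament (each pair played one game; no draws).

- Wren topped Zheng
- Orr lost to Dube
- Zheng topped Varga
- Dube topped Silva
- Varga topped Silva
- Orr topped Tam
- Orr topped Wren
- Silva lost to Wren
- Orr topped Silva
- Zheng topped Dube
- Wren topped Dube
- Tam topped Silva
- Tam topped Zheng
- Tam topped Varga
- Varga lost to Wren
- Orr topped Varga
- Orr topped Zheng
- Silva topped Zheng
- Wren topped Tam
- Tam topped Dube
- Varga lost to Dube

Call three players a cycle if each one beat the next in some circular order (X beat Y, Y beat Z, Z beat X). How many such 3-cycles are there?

5

Win totals: Orr 5, Varga 1, Silva 1, Dube 3, Zheng 2, Wren 5, Tam 4.
A player with w wins dominates both others in C(w,2) triples; summing gives 10 + 0 + 0 + 3 + 1 + 10 + 6 = 30 transitive triples.
Total triples C(7,3) = 35, so cyclic triples = 35 − 30 = 5.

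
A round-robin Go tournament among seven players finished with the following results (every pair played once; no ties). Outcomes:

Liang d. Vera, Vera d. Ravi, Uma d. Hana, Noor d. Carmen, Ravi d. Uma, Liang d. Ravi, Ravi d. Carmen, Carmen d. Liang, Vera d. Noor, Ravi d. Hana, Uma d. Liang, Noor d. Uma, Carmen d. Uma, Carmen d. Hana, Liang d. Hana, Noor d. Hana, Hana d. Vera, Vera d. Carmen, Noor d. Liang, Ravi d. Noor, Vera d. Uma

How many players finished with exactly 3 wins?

Win totals: Carmen 3, Hana 1, Vera 4, Liang 3, Noor 4, Uma 2, Ravi 4.
Exactly 3: Carmen, Liang — 2 players.

2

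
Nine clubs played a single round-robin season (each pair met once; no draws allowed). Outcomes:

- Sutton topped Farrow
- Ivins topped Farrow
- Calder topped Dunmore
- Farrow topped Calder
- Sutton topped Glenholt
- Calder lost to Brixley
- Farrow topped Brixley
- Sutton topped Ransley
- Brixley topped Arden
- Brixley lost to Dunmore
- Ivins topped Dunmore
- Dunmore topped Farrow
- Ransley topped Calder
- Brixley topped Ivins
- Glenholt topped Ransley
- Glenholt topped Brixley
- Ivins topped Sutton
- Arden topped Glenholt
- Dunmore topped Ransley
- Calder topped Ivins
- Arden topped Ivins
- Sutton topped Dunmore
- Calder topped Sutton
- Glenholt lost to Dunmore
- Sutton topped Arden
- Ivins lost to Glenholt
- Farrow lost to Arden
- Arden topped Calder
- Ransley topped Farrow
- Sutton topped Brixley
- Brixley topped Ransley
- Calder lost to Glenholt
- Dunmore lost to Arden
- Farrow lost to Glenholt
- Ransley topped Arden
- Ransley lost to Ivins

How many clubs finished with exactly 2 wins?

Win totals: Glenholt 5, Calder 3, Ivins 4, Dunmore 4, Arden 5, Farrow 2, Sutton 6, Brixley 4, Ransley 3.
Exactly 2: Farrow — 1 club.

1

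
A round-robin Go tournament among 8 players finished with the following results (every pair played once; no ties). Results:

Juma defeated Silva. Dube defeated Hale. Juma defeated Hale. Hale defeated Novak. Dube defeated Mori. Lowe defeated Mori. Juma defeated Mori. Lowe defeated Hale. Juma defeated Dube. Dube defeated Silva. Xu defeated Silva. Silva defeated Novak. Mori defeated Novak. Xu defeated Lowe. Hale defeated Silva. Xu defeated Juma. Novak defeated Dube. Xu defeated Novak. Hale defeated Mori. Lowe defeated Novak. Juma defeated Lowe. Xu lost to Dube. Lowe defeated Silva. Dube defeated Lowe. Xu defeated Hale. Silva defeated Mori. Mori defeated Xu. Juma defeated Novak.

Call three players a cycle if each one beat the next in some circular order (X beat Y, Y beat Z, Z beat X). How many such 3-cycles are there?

Win totals: Xu 5, Silva 2, Hale 3, Novak 1, Lowe 4, Dube 5, Juma 6, Mori 2.
A player with w wins dominates both others in C(w,2) triples; summing gives 10 + 1 + 3 + 0 + 6 + 10 + 15 + 1 = 46 transitive triples.
Total triples C(8,3) = 56, so cyclic triples = 56 − 46 = 10.

10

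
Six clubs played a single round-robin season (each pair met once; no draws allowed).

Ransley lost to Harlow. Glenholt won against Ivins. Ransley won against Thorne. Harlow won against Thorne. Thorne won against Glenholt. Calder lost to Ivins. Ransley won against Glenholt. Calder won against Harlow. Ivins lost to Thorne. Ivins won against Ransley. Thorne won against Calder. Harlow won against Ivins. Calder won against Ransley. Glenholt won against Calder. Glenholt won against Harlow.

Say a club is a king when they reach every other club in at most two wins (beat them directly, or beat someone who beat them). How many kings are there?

6

Ransley reaches everyone (king).
Ivins reaches everyone (king).
Harlow reaches everyone (king).
Thorne reaches everyone (king).
Glenholt reaches everyone (king).
Calder reaches everyone (king).
Kings: Ransley, Ivins, Harlow, Thorne, Glenholt, Calder — 6.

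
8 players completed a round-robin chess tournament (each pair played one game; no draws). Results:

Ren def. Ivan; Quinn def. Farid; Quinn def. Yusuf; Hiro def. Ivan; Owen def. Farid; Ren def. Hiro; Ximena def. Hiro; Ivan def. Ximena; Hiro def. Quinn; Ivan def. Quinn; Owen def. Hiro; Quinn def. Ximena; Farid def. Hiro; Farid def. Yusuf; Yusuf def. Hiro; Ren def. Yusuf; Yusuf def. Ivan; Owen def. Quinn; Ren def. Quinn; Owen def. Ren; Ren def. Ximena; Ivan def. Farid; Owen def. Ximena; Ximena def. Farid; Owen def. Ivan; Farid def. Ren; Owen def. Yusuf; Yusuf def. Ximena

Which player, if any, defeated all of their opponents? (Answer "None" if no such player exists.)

Owen has 7 wins out of 7 opponents — a perfect record.

Owen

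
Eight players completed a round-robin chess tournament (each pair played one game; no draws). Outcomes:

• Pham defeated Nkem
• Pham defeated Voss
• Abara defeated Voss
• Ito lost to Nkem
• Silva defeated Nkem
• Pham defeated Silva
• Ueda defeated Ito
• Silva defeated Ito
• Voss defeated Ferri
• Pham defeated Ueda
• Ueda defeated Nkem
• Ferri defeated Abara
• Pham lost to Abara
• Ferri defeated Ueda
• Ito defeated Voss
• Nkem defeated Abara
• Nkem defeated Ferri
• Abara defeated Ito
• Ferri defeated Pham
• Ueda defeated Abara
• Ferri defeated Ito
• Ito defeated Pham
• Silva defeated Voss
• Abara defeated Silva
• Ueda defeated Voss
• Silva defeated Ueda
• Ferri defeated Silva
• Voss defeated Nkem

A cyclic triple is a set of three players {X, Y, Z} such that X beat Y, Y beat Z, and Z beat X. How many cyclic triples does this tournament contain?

Win totals: Ueda 4, Nkem 3, Ferri 5, Ito 2, Pham 4, Voss 2, Silva 4, Abara 4.
A player with w wins dominates both others in C(w,2) triples; summing gives 6 + 3 + 10 + 1 + 6 + 1 + 6 + 6 = 39 transitive triples.
Total triples C(8,3) = 56, so cyclic triples = 56 − 39 = 17.

17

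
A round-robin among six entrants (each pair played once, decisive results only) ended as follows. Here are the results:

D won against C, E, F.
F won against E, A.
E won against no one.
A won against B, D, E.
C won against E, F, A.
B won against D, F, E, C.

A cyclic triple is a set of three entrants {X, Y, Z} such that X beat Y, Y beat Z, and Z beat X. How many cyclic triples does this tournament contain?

Win totals: A 3, B 4, C 3, D 3, E 0, F 2.
An entrant with w wins dominates both others in C(w,2) triples; summing gives 3 + 6 + 3 + 3 + 0 + 1 = 16 transitive triples.
Total triples C(6,3) = 20, so cyclic triples = 20 − 16 = 4.

4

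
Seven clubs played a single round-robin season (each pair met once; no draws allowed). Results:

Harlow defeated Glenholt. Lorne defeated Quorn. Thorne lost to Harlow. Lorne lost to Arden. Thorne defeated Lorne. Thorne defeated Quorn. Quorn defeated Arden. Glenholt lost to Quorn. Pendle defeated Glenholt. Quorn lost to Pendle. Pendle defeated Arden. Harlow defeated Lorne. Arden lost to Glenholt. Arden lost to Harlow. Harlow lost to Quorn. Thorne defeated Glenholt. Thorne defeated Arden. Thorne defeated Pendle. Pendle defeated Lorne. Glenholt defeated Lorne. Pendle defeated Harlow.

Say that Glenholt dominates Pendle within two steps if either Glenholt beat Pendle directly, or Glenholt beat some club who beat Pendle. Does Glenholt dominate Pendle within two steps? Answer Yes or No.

No

Glenholt did not beat Pendle directly.
Glenholt beat Lorne, Arden, but each of them lost to Pendle. No two-step path.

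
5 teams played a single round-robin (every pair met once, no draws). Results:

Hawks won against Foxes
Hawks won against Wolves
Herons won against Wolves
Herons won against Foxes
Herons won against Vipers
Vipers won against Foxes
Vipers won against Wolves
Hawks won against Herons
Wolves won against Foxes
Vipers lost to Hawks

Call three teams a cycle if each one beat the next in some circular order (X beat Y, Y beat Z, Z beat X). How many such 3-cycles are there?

0

Of the C(5,3) = 10 triples, the cyclic ones are: none.
That is 0.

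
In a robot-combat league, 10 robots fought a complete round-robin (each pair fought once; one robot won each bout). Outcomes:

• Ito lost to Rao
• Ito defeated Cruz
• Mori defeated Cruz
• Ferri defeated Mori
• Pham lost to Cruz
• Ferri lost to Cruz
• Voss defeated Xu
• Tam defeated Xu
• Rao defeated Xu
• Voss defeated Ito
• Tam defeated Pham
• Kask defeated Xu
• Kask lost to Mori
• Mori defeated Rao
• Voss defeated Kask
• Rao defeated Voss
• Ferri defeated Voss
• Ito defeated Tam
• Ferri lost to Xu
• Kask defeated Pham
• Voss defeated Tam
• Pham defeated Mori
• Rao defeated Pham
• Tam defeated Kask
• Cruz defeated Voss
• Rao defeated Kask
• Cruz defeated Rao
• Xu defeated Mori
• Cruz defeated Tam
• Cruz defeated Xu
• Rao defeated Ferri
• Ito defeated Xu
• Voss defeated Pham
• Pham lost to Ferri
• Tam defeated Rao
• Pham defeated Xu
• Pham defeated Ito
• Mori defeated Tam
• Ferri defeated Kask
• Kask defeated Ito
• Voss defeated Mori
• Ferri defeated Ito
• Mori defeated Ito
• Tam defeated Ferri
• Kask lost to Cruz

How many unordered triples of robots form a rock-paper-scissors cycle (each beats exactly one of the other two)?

Win totals: Mori 5, Xu 2, Voss 6, Kask 3, Rao 6, Cruz 7, Tam 5, Ferri 5, Ito 3, Pham 3.
A robot with w wins dominates both others in C(w,2) triples; summing gives 10 + 1 + 15 + 3 + 15 + 21 + 10 + 10 + 3 + 3 = 91 transitive triples.
Total triples C(10,3) = 120, so cyclic triples = 120 − 91 = 29.

29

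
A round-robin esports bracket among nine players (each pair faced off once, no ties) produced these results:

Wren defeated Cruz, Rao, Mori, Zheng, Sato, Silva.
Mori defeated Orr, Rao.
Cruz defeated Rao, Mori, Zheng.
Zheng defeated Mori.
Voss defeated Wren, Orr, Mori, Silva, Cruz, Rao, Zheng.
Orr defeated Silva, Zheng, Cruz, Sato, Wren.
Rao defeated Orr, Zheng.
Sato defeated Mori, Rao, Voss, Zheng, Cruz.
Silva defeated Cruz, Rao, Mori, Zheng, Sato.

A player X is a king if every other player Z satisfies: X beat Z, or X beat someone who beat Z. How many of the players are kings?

Silva cannot reach Wren in two steps.
Rao cannot reach Voss in two steps.
Zheng cannot reach Silva, Cruz, Voss, Wren, Sato in two steps.
Cruz cannot reach Silva, Voss, Wren, Sato in two steps.
Voss reaches everyone (king).
Wren reaches everyone (king).
Mori cannot reach Voss in two steps.
Orr reaches everyone (king).
Sato reaches everyone (king).
Kings: Voss, Wren, Orr, Sato — 4.

4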